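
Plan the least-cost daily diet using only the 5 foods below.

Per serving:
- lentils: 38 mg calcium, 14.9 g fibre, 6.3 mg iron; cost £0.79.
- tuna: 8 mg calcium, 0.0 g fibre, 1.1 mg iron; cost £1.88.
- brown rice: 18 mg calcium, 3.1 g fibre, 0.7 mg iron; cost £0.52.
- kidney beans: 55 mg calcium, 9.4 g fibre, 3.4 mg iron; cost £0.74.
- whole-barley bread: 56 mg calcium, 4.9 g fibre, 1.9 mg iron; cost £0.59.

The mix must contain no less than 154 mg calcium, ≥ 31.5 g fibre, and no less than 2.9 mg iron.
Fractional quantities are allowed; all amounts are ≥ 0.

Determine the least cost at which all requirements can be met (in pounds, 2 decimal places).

£2.23

Let x1 = servings of lentils, x2 = servings of tuna, x3 = servings of brown rice, x4 = servings of kidney beans, x5 = servings of whole-barley bread.
Minimize 0.79x1 + 1.88x2 + 0.52x3 + 0.74x4 + 0.59x5 s.t.:
  38x1 + 8x2 + 18x3 + 55x4 + 56x5 ≥ 154   (calcium)
  14.9x1 + 3.1x3 + 9.4x4 + 4.9x5 ≥ 31.5   (fibre)
  6.3x1 + 1.1x2 + 0.7x3 + 3.4x4 + 1.9x5 ≥ 2.9   (iron)
  x1, x2, x3, x4, x5 ≥ 0.
The cheapest feasible vertex uses only lentils, whole-barley bread; tuna, brown rice, kidney beans are not used. There the calcium and fibre constraints are tight.
So lentils = 1.557 servings, whole-barley bread = 1.693 servings.
Hence cost = 0.79·1.557 + 0.59·1.693 = £2.2289.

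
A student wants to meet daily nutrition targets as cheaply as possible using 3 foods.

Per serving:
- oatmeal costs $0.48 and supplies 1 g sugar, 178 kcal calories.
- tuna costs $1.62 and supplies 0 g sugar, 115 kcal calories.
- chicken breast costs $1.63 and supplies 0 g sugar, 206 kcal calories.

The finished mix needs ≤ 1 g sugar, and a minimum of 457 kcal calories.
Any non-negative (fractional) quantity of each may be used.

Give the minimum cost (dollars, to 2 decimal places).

$2.69

Treat it as an LP. Let x1 = servings of oatmeal, x2 = servings of tuna, x3 = servings of chicken breast.
Minimise 0.48x1 + 1.62x2 + 1.63x3 subject to:
  1x1 ≤ 1   (sugar)
  178x1 + 115x2 + 206x3 ≥ 457   (calories)
  x1, x2, x3 ≥ 0.
The cheapest feasible vertex uses only oatmeal, chicken breast; tuna is not used. The sugar and calories requirements are met with equality.
So oatmeal = 1 serving, chicken breast = 1.354 servings.
Cost = 0.48·1 + 1.63·1.354 = 2.6870.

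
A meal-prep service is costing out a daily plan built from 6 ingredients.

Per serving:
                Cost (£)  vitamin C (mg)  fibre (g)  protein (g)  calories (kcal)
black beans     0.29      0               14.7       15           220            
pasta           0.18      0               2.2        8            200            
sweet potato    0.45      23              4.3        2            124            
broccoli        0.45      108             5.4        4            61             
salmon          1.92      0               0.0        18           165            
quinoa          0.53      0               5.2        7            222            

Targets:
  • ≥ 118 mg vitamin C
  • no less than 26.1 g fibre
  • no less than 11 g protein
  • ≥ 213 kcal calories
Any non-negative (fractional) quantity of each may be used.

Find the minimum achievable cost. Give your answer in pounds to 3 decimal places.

£0.890

This is a linear program. Let x1 = servings of black beans, x2 = servings of pasta, x3 = servings of sweet potato, x4 = servings of broccoli, x5 = servings of salmon, x6 = servings of quinoa.
Minimize 0.29x1 + 0.18x2 + 0.45x3 + 0.45x4 + 1.92x5 + 0.53x6 subject to:
  23x3 + 108x4 ≥ 118   (vitamin C)
  14.7x1 + 2.2x2 + 4.3x3 + 5.4x4 + 5.2x6 ≥ 26.1   (fibre)
  15x1 + 8x2 + 2x3 + 4x4 + 18x5 + 7x6 ≥ 11   (protein)
  220x1 + 200x2 + 124x3 + 61x4 + 165x5 + 222x6 ≥ 213   (calories)
  x1, x2, x3, x4, x5, x6 ≥ 0.
At the optimum only black beans, broccoli are positive (pasta, sweet potato, salmon, quinoa = 0). Binding constraints: vitamin C and fibre.
That vertex is x1 = 1.374, x4 = 1.093.
Objective = 0.29·1.374 + 0.45·1.093 = 0.89031.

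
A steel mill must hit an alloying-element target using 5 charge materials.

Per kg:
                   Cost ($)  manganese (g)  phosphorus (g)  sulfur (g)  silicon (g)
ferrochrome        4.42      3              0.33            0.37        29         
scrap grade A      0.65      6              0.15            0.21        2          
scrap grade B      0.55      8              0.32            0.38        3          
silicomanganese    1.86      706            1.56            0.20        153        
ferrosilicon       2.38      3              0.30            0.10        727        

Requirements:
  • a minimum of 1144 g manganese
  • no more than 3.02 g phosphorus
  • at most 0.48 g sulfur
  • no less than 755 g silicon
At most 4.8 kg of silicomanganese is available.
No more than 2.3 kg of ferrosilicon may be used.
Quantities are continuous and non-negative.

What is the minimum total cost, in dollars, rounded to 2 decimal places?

$4.67

Treat it as an LP. Let x1 = kg of ferrochrome, x2 = kg of scrap grade A, x3 = kg of scrap grade B, x4 = kg of silicomanganese, x5 = kg of ferrosilicon.
min 4.42x1 + 0.65x2 + 0.55x3 + 1.86x4 + 2.38x5 with:
  3x1 + 6x2 + 8x3 + 706x4 + 3x5 ≥ 1144   (manganese)
  0.33x1 + 0.15x2 + 0.32x3 + 1.56x4 + 0.3x5 ≤ 3.02   (phosphorus)
  0.37x1 + 0.21x2 + 0.38x3 + 0.2x4 + 0.1x5 ≤ 0.48   (sulfur)
  29x1 + 2x2 + 3x3 + 153x4 + 727x5 ≥ 755   (silicon)
  x4 ≤ 4.8
  x5 ≤ 2.3
  x1, x2, x3, x4, x5 ≥ 0.
The minimum-cost mix takes nothing from ferrochrome, scrap grade A, scrap grade B — only silicomanganese, ferrosilicon. There the manganese and silicon constraints are tight.
That vertex is x4 = 1.617, x5 = 0.6981.
Total cost: 1.86·1.617 + 2.38·0.6981 = 4.6691.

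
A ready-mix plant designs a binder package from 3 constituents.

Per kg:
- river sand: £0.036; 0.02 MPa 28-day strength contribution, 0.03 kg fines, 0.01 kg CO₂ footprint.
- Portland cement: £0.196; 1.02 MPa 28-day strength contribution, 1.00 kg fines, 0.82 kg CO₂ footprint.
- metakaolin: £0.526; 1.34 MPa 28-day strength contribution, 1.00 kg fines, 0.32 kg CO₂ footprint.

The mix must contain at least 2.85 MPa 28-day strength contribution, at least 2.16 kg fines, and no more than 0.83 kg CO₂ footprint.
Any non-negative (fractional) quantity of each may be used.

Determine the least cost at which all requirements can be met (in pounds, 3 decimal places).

£1.066

Let x1 = kg of river sand, x2 = kg of Portland cement, x3 = kg of metakaolin.
min 0.036x1 + 0.196x2 + 0.526x3 s.t.:
  0.02x1 + 1.02x2 + 1.34x3 ≥ 2.85   (28-day strength contribution)
  0.03x1 + 1x2 + 1x3 ≥ 2.16   (fines)
  0.01x1 + 0.82x2 + 0.32x3 ≤ 0.83   (CO₂ footprint)
  x1, x2, x3 ≥ 0.
The cheapest feasible vertex uses only Portland cement, metakaolin; river sand is not used. Binding constraints: 28-day strength contribution and CO₂ footprint.
Optimal quantities: Portland cement = 0.2592 kg, metakaolin = 1.93 kg.
Hence cost = 0.196·0.2592 + 0.526·1.93 = £1.06598.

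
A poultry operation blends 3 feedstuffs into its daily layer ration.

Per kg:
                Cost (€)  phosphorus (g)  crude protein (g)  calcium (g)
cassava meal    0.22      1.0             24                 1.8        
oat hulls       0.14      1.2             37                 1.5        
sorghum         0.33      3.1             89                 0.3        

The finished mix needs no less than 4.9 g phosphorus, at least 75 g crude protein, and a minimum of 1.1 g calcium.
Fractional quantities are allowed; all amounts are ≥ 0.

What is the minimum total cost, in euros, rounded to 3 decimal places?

This is a linear program. Let x1 = kg of cassava meal, x2 = kg of oat hulls, x3 = kg of sorghum.
min 0.22x1 + 0.14x2 + 0.33x3 subject to:
  1x1 + 1.2x2 + 3.1x3 ≥ 4.9   (phosphorus)
  24x1 + 37x2 + 89x3 ≥ 75   (crude protein)
  1.8x1 + 1.5x2 + 0.3x3 ≥ 1.1   (calcium)
  x1, x2, x3 ≥ 0.
At the optimum only oat hulls, sorghum are positive (cassava meal = 0). Binding constraints: phosphorus and calcium.
That vertex is x2 = 0.4522, x3 = 1.406.
Total cost: 0.14·0.4522 + 0.33·1.406 = 0.52729.

€0.527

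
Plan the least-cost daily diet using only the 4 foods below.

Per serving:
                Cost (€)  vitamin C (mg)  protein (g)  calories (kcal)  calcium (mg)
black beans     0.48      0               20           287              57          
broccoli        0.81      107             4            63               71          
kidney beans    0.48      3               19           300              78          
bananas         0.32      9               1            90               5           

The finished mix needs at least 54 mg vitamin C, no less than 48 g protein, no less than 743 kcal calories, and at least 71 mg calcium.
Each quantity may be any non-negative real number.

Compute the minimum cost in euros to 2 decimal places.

Let x1 = servings of black beans, x2 = servings of broccoli, x3 = servings of kidney beans, x4 = servings of bananas.
Minimise 0.48x1 + 0.81x2 + 0.48x3 + 0.32x4 with:
  107x2 + 3x3 + 9x4 ≥ 54   (vitamin C)
  20x1 + 4x2 + 19x3 + 1x4 ≥ 48   (protein)
  287x1 + 63x2 + 300x3 + 90x4 ≥ 743   (calories)
  57x1 + 71x2 + 78x3 + 5x4 ≥ 71   (calcium)
  x1, x2, x3, x4 ≥ 0.
At the optimum only black beans, broccoli, kidney beans are positive (bananas = 0). There the vitamin C, protein, calories constraints are tight.
That vertex is x1 = 0.5149, x2 = 0.4517, x3 = 1.889.
Hence cost = 0.48·0.5149 + 0.81·0.4517 + 0.48·1.889 = €1.5197.

€1.52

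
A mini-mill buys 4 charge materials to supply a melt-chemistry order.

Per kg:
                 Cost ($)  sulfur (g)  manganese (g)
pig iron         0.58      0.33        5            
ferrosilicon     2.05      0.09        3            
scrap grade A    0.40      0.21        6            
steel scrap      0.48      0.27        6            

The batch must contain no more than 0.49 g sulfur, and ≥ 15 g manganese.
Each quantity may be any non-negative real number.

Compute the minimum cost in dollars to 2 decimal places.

Let x1 = kg of pig iron, x2 = kg of ferrosilicon, x3 = kg of scrap grade A, x4 = kg of steel scrap.
Minimize 0.58x1 + 2.05x2 + 0.4x3 + 0.48x4 subject to:
  0.33x1 + 0.09x2 + 0.21x3 + 0.27x4 ≤ 0.49   (sulfur)
  5x1 + 3x2 + 6x3 + 6x4 ≥ 15   (manganese)
  x1, x2, x3, x4 ≥ 0.
At the optimum only ferrosilicon, scrap grade A are positive (pig iron, steel scrap = 0). There the sulfur and manganese constraints are tight.
Optimal quantities: ferrosilicon = 2.333 kg, scrap grade A = 1.333 kg.
Cost = 2.05·2.333 + 0.4·1.333 = 5.3159.

$5.32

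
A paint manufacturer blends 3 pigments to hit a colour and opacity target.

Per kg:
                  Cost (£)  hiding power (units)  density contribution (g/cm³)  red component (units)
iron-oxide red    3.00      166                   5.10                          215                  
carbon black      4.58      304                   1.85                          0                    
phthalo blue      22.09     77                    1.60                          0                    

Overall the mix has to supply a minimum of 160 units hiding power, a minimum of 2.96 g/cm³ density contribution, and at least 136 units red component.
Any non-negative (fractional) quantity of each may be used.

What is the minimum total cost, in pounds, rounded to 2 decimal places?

Set it up as a linear program. Let x1 = kg of iron-oxide red, x2 = kg of carbon black, x3 = kg of phthalo blue.
Minimise 3x1 + 4.58x2 + 22.09x3 with:
  166x1 + 304x2 + 77x3 ≥ 160   (hiding power)
  5.1x1 + 1.85x2 + 1.6x3 ≥ 2.96   (density contribution)
  215x1 ≥ 136   (red component)
  x1, x2, x3 ≥ 0.
At the optimum only iron-oxide red, carbon black are positive (phthalo blue = 0). There the hiding power and red component constraints are tight.
So iron-oxide red = 0.6326 kg, carbon black = 0.1809 kg.
Objective = 3·0.6326 + 4.58·0.1809 = 2.7263.

£2.73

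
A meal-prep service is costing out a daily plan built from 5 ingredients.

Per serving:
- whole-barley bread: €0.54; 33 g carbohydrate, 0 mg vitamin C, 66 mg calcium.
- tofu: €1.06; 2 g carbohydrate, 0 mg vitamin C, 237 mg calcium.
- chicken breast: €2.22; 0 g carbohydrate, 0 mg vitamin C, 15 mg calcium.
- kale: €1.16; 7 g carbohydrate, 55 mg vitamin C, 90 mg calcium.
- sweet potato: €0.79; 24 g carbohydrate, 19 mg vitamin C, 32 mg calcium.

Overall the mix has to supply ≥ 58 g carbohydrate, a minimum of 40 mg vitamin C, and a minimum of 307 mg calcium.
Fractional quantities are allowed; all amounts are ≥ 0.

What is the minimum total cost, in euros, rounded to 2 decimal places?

Let x1 = servings of whole-barley bread, x2 = servings of tofu, x3 = servings of chicken breast, x4 = servings of kale, x5 = servings of sweet potato.
min 0.54x1 + 1.06x2 + 2.22x3 + 1.16x4 + 0.79x5 s.t.:
  33x1 + 2x2 + 7x4 + 24x5 ≥ 58   (carbohydrate)
  55x4 + 19x5 ≥ 40   (vitamin C)
  66x1 + 237x2 + 15x3 + 90x4 + 32x5 ≥ 307   (calcium)
  x1, x2, x3, x4, x5 ≥ 0.
The optimal basis is {whole-barley bread, tofu, kale}; chicken breast, sweet potato drop out. Binding constraints: carbohydrate, vitamin C, calcium.
Solving gives x1 = 1.568, x2 = 0.5825, x4 = 0.7273.
Cost = 0.54·1.568 + 1.06·0.5825 + 1.16·0.7273 = 2.3078.

€2.31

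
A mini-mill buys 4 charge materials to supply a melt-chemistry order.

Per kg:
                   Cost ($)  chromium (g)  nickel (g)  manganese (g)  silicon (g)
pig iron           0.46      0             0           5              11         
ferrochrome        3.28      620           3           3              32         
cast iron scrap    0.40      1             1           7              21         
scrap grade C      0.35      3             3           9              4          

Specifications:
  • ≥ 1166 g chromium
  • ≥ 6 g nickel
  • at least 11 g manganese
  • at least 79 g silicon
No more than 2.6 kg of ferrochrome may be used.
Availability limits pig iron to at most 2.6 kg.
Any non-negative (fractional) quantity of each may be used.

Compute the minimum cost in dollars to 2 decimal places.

Set it up as a linear program. Let x1 = kg of pig iron, x2 = kg of ferrochrome, x3 = kg of cast iron scrap, x4 = kg of scrap grade C.
Minimize 0.46x1 + 3.28x2 + 0.4x3 + 0.35x4 subject to:
  620x2 + 1x3 + 3x4 ≥ 1166   (chromium)
  3x2 + 1x3 + 3x4 ≥ 6   (nickel)
  5x1 + 3x2 + 7x3 + 9x4 ≥ 11   (manganese)
  11x1 + 32x2 + 21x3 + 4x4 ≥ 79   (silicon)
  x2 ≤ 2.6
  x1 ≤ 2.6
  x1, x2, x3, x4 ≥ 0.
At the optimum only ferrochrome, cast iron scrap are positive (pig iron, scrap grade C = 0). There the chromium and silicon constraints are tight.
Solving gives x2 = 1.879, x3 = 0.8984.
Total cost: 3.28·1.879 + 0.4·0.8984 = 6.5225.

$6.52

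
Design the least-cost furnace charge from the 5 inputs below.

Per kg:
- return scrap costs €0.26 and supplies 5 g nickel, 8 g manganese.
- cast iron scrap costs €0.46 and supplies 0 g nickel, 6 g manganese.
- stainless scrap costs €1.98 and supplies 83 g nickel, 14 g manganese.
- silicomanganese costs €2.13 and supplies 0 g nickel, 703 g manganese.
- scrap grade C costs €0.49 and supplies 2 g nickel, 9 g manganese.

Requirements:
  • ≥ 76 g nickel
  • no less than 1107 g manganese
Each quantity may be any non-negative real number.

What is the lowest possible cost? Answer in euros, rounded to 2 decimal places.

Let x1 = kg of return scrap, x2 = kg of cast iron scrap, x3 = kg of stainless scrap, x4 = kg of silicomanganese, x5 = kg of scrap grade C.
Minimize 0.26x1 + 0.46x2 + 1.98x3 + 2.13x4 + 0.49x5 with:
  5x1 + 83x3 + 2x5 ≥ 76   (nickel)
  8x1 + 6x2 + 14x3 + 703x4 + 9x5 ≥ 1107   (manganese)
  x1, x2, x3, x4, x5 ≥ 0.
The optimal basis is {stainless scrap, silicomanganese}; return scrap, cast iron scrap, scrap grade C drop out. The nickel and manganese requirements are met with equality.
That vertex is x3 = 0.9157, x4 = 1.556.
Hence cost = 1.98·0.9157 + 2.13·1.556 = €5.1274.

€5.13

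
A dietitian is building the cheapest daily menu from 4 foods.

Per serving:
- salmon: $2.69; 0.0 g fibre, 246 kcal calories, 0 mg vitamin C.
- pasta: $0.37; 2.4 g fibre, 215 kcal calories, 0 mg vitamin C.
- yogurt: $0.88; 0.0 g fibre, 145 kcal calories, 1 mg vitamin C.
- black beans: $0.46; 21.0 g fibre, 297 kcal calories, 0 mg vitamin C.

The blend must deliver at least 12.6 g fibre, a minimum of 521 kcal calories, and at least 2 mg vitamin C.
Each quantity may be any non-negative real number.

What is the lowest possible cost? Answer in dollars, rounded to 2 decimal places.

Treat it as an LP. Let x1 = servings of salmon, x2 = servings of pasta, x3 = servings of yogurt, x4 = servings of black beans.
Minimize 2.69x1 + 0.37x2 + 0.88x3 + 0.46x4 s.t.:
  2.4x2 + 21x4 ≥ 12.6   (fibre)
  246x1 + 215x2 + 145x3 + 297x4 ≥ 521   (calories)
  1x3 ≥ 2   (vitamin C)
  x1, x2, x3, x4 ≥ 0.
The optimal basis is {yogurt, black beans}; salmon, pasta drop out. Binding constraints: calories and vitamin C.
So yogurt = 2 servings, black beans = 0.7778 servings.
Total cost: 0.88·2 + 0.46·0.7778 = 2.1178.

$2.12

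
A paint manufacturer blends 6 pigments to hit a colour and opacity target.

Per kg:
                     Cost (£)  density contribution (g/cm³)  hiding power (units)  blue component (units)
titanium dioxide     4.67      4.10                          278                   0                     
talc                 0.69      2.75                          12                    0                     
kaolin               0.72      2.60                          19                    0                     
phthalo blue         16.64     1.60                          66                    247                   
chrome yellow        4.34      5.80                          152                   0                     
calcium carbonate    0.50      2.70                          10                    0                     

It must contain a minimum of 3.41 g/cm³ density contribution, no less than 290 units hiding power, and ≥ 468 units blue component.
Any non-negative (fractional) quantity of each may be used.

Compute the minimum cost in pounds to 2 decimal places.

Let x1 = kg of titanium dioxide, x2 = kg of talc, x3 = kg of kaolin, x4 = kg of phthalo blue, x5 = kg of chrome yellow, x6 = kg of calcium carbonate.
Minimise 4.67x1 + 0.69x2 + 0.72x3 + 16.64x4 + 4.34x5 + 0.5x6 subject to:
  4.1x1 + 2.75x2 + 2.6x3 + 1.6x4 + 5.8x5 + 2.7x6 ≥ 3.41   (density contribution)
  278x1 + 12x2 + 19x3 + 66x4 + 152x5 + 10x6 ≥ 290   (hiding power)
  247x4 ≥ 468   (blue component)
  x1, x2, x3, x4, x5, x6 ≥ 0.
The minimum-cost mix takes nothing from talc, kaolin, chrome yellow, calcium carbonate — only titanium dioxide, phthalo blue. Binding constraints: hiding power and blue component.
Optimal quantities: titanium dioxide = 0.5933 kg, phthalo blue = 1.895 kg.
Cost = 4.67·0.5933 + 16.64·1.895 = 34.3035.

£34.30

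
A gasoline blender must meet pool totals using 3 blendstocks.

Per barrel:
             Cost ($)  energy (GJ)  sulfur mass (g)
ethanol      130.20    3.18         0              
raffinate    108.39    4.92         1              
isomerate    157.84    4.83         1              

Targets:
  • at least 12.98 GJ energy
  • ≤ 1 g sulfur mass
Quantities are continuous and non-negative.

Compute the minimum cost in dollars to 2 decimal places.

Let x1 = barrels of ethanol, x2 = barrels of raffinate, x3 = barrels of isomerate.
min 130.2x1 + 108.39x2 + 157.84x3 with:
  3.18x1 + 4.92x2 + 4.83x3 ≥ 12.98   (energy)
  1x2 + 1x3 ≤ 1   (sulfur mass)
  x1, x2, x3 ≥ 0.
The cheapest feasible vertex uses only ethanol, raffinate; isomerate is not used. Binding constraints: energy and sulfur mass.
That vertex is x1 = 2.5346, x2 = 1.
Hence cost = 130.2·2.5346 + 108.39·1 = $438.3949.

$438.39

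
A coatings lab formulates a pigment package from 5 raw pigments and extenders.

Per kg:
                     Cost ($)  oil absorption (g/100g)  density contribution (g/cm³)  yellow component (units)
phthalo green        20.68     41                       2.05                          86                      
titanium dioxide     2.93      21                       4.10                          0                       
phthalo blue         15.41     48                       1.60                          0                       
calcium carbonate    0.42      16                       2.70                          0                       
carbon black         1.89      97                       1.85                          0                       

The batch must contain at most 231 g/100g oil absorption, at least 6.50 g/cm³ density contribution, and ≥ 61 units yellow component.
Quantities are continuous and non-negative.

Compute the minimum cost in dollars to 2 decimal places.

Let x1 = kg of phthalo green, x2 = kg of titanium dioxide, x3 = kg of phthalo blue, x4 = kg of calcium carbonate, x5 = kg of carbon black.
min 20.68x1 + 2.93x2 + 15.41x3 + 0.42x4 + 1.89x5 s.t.:
  41x1 + 21x2 + 48x3 + 16x4 + 97x5 ≤ 231   (oil absorption)
  2.05x1 + 4.1x2 + 1.6x3 + 2.7x4 + 1.85x5 ≥ 6.5   (density contribution)
  86x1 ≥ 61   (yellow component)
  x1, x2, x3, x4, x5 ≥ 0.
The cheapest feasible vertex uses only phthalo green, calcium carbonate; titanium dioxide, phthalo blue, carbon black are not used. There the density contribution and yellow component constraints are tight.
Solving gives x1 = 0.7093, x4 = 1.869.
Hence cost = 20.68·0.7093 + 0.42·1.869 = $15.4533.

$15.45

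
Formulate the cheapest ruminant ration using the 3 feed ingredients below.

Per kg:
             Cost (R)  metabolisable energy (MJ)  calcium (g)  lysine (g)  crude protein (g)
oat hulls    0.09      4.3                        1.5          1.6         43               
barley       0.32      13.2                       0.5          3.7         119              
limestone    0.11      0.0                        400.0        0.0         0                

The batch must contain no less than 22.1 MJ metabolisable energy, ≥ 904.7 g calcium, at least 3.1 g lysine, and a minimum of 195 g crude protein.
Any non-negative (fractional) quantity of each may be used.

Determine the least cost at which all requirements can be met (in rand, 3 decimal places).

R0.709

Set it up as a linear program. Let x1 = kg of oat hulls, x2 = kg of barley, x3 = kg of limestone.
Minimize 0.09x1 + 0.32x2 + 0.11x3 with:
  4.3x1 + 13.2x2 ≥ 22.1   (metabolisable energy)
  1.5x1 + 0.5x2 + 400x3 ≥ 904.7   (calcium)
  1.6x1 + 3.7x2 ≥ 3.1   (lysine)
  43x1 + 119x2 ≥ 195   (crude protein)
  x1, x2, x3 ≥ 0.
The optimal basis is {oat hulls, limestone}; barley drops out. Binding constraints: metabolisable energy and calcium.
Optimal quantities: oat hulls = 5.14 kg, limestone = 2.242 kg.
Cost = 0.09·5.14 + 0.11·2.242 = 0.70922.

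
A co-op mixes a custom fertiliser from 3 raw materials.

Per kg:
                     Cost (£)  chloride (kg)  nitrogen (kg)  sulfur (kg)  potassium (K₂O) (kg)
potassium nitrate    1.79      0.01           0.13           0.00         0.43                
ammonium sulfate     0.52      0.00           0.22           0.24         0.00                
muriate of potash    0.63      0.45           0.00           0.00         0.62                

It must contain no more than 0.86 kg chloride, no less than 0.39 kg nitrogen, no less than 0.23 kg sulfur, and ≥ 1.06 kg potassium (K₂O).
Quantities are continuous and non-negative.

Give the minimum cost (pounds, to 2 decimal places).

£2.00

Let x1 = kg of potassium nitrate, x2 = kg of ammonium sulfate, x3 = kg of muriate of potash.
min 1.79x1 + 0.52x2 + 0.63x3 subject to:
  0.01x1 + 0.45x3 ≤ 0.86   (chloride)
  0.13x1 + 0.22x2 ≥ 0.39   (nitrogen)
  0.24x2 ≥ 0.23   (sulfur)
  0.43x1 + 0.62x3 ≥ 1.06   (potassium (K₂O))
  x1, x2, x3 ≥ 0.
At the optimum only ammonium sulfate, muriate of potash are positive (potassium nitrate = 0). Binding constraints: nitrogen and potassium (K₂O).
Optimal quantities: ammonium sulfate = 1.773 kg, muriate of potash = 1.71 kg.
Objective = 0.52·1.773 + 0.63·1.71 = 1.9993.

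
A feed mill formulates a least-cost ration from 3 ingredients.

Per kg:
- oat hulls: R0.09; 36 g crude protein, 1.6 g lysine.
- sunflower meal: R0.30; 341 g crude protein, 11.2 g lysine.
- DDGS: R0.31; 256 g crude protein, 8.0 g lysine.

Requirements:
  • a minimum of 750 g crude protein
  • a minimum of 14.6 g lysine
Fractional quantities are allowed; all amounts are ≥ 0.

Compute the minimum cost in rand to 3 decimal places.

This is a linear program. Let x1 = kg of oat hulls, x2 = kg of sunflower meal, x3 = kg of DDGS.
min 0.09x1 + 0.3x2 + 0.31x3 s.t.:
  36x1 + 341x2 + 256x3 ≥ 750   (crude protein)
  1.6x1 + 11.2x2 + 8x3 ≥ 14.6   (lysine)
  x1, x2, x3 ≥ 0.
The optimal basis is {sunflower meal}; oat hulls, DDGS drop out. There the crude protein constraint is tight.
That vertex is x2 = 2.199.
Hence cost = 0.3·2.199 = R0.65970.

R0.660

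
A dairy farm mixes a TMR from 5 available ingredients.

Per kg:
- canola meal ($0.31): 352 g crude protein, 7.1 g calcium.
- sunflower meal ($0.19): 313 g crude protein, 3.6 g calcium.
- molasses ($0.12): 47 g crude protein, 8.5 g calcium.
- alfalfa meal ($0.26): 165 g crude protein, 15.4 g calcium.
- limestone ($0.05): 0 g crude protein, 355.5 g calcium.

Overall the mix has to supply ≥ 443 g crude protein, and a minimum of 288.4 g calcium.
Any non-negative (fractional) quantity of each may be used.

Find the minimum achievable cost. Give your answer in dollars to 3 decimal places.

Let x1 = kg of canola meal, x2 = kg of sunflower meal, x3 = kg of molasses, x4 = kg of alfalfa meal, x5 = kg of limestone.
Minimize 0.31x1 + 0.19x2 + 0.12x3 + 0.26x4 + 0.05x5 s.t.:
  352x1 + 313x2 + 47x3 + 165x4 ≥ 443   (crude protein)
  7.1x1 + 3.6x2 + 8.5x3 + 15.4x4 + 355.5x5 ≥ 288.4   (calcium)
  x1, x2, x3, x4, x5 ≥ 0.
The minimum-cost mix takes nothing from canola meal, molasses, alfalfa meal — only sunflower meal, limestone. The crude protein and calcium requirements are met with equality.
Optimal quantities: sunflower meal = 1.415 kg, limestone = 0.7969 kg.
Hence cost = 0.19·1.415 + 0.05·0.7969 = $0.30870.

$0.309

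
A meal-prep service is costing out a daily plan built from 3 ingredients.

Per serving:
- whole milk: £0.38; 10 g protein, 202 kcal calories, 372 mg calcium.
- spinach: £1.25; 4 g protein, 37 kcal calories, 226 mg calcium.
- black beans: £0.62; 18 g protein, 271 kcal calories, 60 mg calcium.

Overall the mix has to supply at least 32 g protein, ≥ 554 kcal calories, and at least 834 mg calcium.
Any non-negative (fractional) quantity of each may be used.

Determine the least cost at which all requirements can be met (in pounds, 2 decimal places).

Let x1 = servings of whole milk, x2 = servings of spinach, x3 = servings of black beans.
min 0.38x1 + 1.25x2 + 0.62x3 with:
  10x1 + 4x2 + 18x3 ≥ 32   (protein)
  202x1 + 37x2 + 271x3 ≥ 554   (calories)
  372x1 + 226x2 + 60x3 ≥ 834   (calcium)
  x1, x2, x3 ≥ 0.
The minimum-cost mix takes nothing from spinach — only whole milk, black beans. There the protein and calcium constraints are tight.
Solving gives x1 = 2.148, x3 = 0.5846.
Total cost: 0.38·2.148 + 0.62·0.5846 = 1.1787.

£1.18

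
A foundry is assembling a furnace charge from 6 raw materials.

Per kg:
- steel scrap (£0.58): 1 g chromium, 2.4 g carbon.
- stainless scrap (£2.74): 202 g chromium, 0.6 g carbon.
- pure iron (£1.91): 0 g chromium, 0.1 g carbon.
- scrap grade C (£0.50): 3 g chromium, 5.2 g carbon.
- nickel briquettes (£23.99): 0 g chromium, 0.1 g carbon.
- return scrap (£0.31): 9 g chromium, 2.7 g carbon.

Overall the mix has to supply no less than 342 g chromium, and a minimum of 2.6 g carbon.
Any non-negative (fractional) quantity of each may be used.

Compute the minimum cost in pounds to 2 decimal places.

£4.75

Let x1 = kg of steel scrap, x2 = kg of stainless scrap, x3 = kg of pure iron, x4 = kg of scrap grade C, x5 = kg of nickel briquettes, x6 = kg of return scrap.
Minimize 0.58x1 + 2.74x2 + 1.91x3 + 0.5x4 + 23.99x5 + 0.31x6 s.t.:
  1x1 + 202x2 + 3x4 + 9x6 ≥ 342   (chromium)
  2.4x1 + 0.6x2 + 0.1x3 + 5.2x4 + 0.1x5 + 2.7x6 ≥ 2.6   (carbon)
  x1, x2, x3, x4, x5, x6 ≥ 0.
At the optimum only stainless scrap, return scrap are positive (steel scrap, pure iron, scrap grade C, nickel briquettes = 0). The chromium and carbon requirements are met with equality.
So stainless scrap = 1.667 kg, return scrap = 0.5926 kg.
Objective = 2.74·1.667 + 0.31·0.5926 = 4.7513.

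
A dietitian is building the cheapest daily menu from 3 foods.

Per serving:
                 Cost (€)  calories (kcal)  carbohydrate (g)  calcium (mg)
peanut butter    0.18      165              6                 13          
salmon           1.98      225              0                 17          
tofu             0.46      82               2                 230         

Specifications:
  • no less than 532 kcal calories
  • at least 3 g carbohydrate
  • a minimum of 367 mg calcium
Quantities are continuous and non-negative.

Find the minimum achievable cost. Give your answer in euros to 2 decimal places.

€1.12

Let x1 = servings of peanut butter, x2 = servings of salmon, x3 = servings of tofu.
Minimise 0.18x1 + 1.98x2 + 0.46x3 subject to:
  165x1 + 225x2 + 82x3 ≥ 532   (calories)
  6x1 + 2x3 ≥ 3   (carbohydrate)
  13x1 + 17x2 + 230x3 ≥ 367   (calcium)
  x1, x2, x3 ≥ 0.
The optimal basis is {peanut butter, tofu}; salmon drops out. The calories and calcium requirements are met with equality.
That vertex is x1 = 2.502, x3 = 1.454.
Hence cost = 0.18·2.502 + 0.46·1.454 = €1.1192.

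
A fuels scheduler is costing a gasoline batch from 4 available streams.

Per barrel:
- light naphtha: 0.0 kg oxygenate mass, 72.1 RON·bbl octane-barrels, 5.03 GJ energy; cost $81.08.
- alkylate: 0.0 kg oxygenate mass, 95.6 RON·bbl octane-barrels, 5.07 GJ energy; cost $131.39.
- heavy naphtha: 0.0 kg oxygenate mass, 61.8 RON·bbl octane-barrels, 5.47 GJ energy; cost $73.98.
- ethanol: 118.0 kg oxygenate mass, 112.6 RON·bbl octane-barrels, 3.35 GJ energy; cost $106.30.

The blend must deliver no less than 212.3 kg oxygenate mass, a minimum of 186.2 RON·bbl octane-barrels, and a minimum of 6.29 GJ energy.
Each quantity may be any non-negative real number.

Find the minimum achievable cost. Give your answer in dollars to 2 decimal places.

Set it up as a linear program. Let x1 = barrels of light naphtha, x2 = barrels of alkylate, x3 = barrels of heavy naphtha, x4 = barrels of ethanol.
min 81.08x1 + 131.39x2 + 73.98x3 + 106.3x4 with:
  118x4 ≥ 212.3   (oxygenate mass)
  72.1x1 + 95.6x2 + 61.8x3 + 112.6x4 ≥ 186.2   (octane-barrels)
  5.03x1 + 5.07x2 + 5.47x3 + 3.35x4 ≥ 6.29   (energy)
  x1, x2, x3, x4 ≥ 0.
At the optimum only heavy naphtha, ethanol are positive (light naphtha, alkylate = 0). The oxygenate mass and energy requirements are met with equality.
That vertex is x3 = 0.048051, x4 = 1.79915.
Total cost: 73.98·0.048051 + 106.3·1.79915 = 194.8045.

$194.80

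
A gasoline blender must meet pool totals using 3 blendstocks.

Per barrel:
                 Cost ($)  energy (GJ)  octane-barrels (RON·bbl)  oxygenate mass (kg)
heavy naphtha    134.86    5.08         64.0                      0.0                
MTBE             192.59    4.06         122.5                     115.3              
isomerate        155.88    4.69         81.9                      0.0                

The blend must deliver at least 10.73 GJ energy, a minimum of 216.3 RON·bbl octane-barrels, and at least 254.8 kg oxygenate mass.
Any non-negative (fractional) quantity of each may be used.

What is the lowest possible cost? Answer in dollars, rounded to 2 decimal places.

$472.27

Let x1 = barrels of heavy naphtha, x2 = barrels of MTBE, x3 = barrels of isomerate.
Minimise 134.86x1 + 192.59x2 + 155.88x3 s.t.:
  5.08x1 + 4.06x2 + 4.69x3 ≥ 10.73   (energy)
  64x1 + 122.5x2 + 81.9x3 ≥ 216.3   (octane-barrels)
  115.3x2 ≥ 254.8   (oxygenate mass)
  x1, x2, x3 ≥ 0.
At the optimum only heavy naphtha, MTBE are positive (isomerate = 0). There the energy and oxygenate mass constraints are tight.
Solving gives x1 = 0.34603, x2 = 2.2099.
Cost = 134.86·0.34603 + 192.59·2.2099 = 472.2702.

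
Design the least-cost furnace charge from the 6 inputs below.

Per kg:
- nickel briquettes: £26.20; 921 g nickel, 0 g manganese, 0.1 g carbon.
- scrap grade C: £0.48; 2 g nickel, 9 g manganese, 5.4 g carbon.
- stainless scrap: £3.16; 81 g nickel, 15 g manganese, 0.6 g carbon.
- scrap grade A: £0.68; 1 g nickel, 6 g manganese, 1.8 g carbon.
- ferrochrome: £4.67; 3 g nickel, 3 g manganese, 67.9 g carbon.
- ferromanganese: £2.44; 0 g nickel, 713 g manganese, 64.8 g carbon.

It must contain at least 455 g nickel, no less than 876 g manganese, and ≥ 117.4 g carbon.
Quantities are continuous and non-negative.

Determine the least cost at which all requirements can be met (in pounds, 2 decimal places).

£17.36

Treat it as an LP. Let x1 = kg of nickel briquettes, x2 = kg of scrap grade C, x3 = kg of stainless scrap, x4 = kg of scrap grade A, x5 = kg of ferrochrome, x6 = kg of ferromanganese.
Minimise 26.2x1 + 0.48x2 + 3.16x3 + 0.68x4 + 4.67x5 + 2.44x6 with:
  921x1 + 2x2 + 81x3 + 1x4 + 3x5 ≥ 455   (nickel)
  9x2 + 15x3 + 6x4 + 3x5 + 713x6 ≥ 876   (manganese)
  0.1x1 + 5.4x2 + 0.6x3 + 1.8x4 + 67.9x5 + 64.8x6 ≥ 117.4   (carbon)
  x1, x2, x3, x4, x5, x6 ≥ 0.
The optimal basis is {nickel briquettes, ferromanganese}; scrap grade C, stainless scrap, scrap grade A, ferrochrome drop out. There the nickel and carbon constraints are tight.
That vertex is x1 = 0.494, x6 = 1.811.
Total cost: 26.2·0.494 + 2.44·1.811 = 17.3616.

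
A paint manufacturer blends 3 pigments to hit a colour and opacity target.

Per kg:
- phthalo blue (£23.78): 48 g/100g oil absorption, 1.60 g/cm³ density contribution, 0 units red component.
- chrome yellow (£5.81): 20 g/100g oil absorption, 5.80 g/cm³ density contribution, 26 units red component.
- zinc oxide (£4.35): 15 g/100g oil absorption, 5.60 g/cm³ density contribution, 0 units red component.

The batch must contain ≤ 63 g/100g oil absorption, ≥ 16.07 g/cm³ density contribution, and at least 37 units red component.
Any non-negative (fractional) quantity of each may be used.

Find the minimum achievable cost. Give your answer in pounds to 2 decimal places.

£14.34

Let x1 = kg of phthalo blue, x2 = kg of chrome yellow, x3 = kg of zinc oxide.
min 23.78x1 + 5.81x2 + 4.35x3 subject to:
  48x1 + 20x2 + 15x3 ≤ 63   (oil absorption)
  1.6x1 + 5.8x2 + 5.6x3 ≥ 16.07   (density contribution)
  26x2 ≥ 37   (red component)
  x1, x2, x3 ≥ 0.
At the optimum only chrome yellow, zinc oxide are positive (phthalo blue = 0). Binding constraints: density contribution and red component.
So chrome yellow = 1.423 kg, zinc oxide = 1.396 kg.
Hence cost = 5.81·1.423 + 4.35·1.396 = £14.3402.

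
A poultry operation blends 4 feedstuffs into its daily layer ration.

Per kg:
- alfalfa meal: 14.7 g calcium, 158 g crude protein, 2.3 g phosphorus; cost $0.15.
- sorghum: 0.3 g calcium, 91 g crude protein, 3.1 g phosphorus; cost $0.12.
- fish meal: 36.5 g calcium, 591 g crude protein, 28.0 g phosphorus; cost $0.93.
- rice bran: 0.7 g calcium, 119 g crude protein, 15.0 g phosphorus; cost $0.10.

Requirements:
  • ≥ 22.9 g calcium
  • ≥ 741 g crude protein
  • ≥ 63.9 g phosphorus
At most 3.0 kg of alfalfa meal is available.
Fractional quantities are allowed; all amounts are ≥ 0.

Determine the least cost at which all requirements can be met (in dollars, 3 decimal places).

$0.646

This is a linear program. Let x1 = kg of alfalfa meal, x2 = kg of sorghum, x3 = kg of fish meal, x4 = kg of rice bran.
Minimize 0.15x1 + 0.12x2 + 0.93x3 + 0.1x4 with:
  14.7x1 + 0.3x2 + 36.5x3 + 0.7x4 ≥ 22.9   (calcium)
  158x1 + 91x2 + 591x3 + 119x4 ≥ 741   (crude protein)
  2.3x1 + 3.1x2 + 28x3 + 15x4 ≥ 63.9   (phosphorus)
  x1 ≤ 3
  x1, x2, x3, x4 ≥ 0.
The minimum-cost mix takes nothing from sorghum, fish meal — only alfalfa meal, rice bran. There the calcium and crude protein constraints are tight.
Solving gives x1 = 1.346, x4 = 4.439.
Hence cost = 0.15·1.346 + 0.1·4.439 = $0.64580.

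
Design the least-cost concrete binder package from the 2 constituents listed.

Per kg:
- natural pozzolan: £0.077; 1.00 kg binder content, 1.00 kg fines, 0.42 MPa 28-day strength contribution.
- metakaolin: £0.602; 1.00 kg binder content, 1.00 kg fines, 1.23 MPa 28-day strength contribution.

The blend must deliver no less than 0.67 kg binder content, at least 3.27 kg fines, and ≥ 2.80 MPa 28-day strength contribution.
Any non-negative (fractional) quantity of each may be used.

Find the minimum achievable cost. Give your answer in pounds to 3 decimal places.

£0.513

This is a linear program. Let x1 = kg of natural pozzolan, x2 = kg of metakaolin.
Minimise 0.077x1 + 0.602x2 subject to:
  1x1 + 1x2 ≥ 0.67   (binder content)
  1x1 + 1x2 ≥ 3.27   (fines)
  0.42x1 + 1.23x2 ≥ 2.8   (28-day strength contribution)
  x1, x2 ≥ 0.
At the optimum only natural pozzolan is positive (metakaolin = 0). Binding constraint: 28-day strength contribution.
Solving gives x1 = 6.667.
Objective = 0.077·6.667 = 0.51336.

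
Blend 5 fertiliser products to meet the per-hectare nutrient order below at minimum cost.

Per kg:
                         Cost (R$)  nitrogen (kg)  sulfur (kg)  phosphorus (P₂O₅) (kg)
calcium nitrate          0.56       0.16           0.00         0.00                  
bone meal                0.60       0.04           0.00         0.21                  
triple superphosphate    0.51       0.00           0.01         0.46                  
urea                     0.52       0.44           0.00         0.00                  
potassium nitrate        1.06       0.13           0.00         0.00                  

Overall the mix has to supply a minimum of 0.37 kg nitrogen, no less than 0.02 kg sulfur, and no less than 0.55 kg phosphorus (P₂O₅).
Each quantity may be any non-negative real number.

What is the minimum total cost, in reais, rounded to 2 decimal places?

Set it up as a linear program. Let x1 = kg of calcium nitrate, x2 = kg of bone meal, x3 = kg of triple superphosphate, x4 = kg of urea, x5 = kg of potassium nitrate.
Minimise 0.56x1 + 0.6x2 + 0.51x3 + 0.52x4 + 1.06x5 with:
  0.16x1 + 0.04x2 + 0.44x4 + 0.13x5 ≥ 0.37   (nitrogen)
  0.01x3 ≥ 0.02   (sulfur)
  0.21x2 + 0.46x3 ≥ 0.55   (phosphorus (P₂O₅))
  x1, x2, x3, x4, x5 ≥ 0.
The minimum-cost mix takes nothing from calcium nitrate, bone meal, potassium nitrate — only triple superphosphate, urea. The nitrogen and sulfur requirements are met with equality.
That vertex is x3 = 2, x4 = 0.8409.
Cost = 0.51·2 + 0.52·0.8409 = 1.4573.

R$1.46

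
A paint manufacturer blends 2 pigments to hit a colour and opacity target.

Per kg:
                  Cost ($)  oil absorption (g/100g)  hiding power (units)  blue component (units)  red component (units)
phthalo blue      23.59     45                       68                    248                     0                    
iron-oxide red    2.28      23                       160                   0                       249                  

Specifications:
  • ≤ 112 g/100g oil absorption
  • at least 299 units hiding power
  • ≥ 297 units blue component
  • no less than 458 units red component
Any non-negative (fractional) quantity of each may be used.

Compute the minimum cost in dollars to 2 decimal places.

Let x1 = kg of phthalo blue, x2 = kg of iron-oxide red.
Minimize 23.59x1 + 2.28x2 with:
  45x1 + 23x2 ≤ 112   (oil absorption)
  68x1 + 160x2 ≥ 299   (hiding power)
  248x1 ≥ 297   (blue component)
  249x2 ≥ 458   (red component)
  x1, x2 ≥ 0.
Both inputs are positive at the optimum. Binding constraints: blue component and red component.
So phthalo blue = 1.19758 kg, iron-oxide red = 1.83936 kg.
Hence cost = 23.59·1.19758 + 2.28·1.83936 = $32.4447.

$32.44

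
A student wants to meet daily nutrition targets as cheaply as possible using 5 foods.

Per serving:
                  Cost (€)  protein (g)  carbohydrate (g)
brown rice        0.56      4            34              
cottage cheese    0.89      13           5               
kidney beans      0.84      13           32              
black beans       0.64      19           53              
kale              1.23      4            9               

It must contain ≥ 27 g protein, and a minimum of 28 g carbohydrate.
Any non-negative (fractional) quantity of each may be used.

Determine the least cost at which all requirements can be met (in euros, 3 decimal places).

€0.909

Let x1 = servings of brown rice, x2 = servings of cottage cheese, x3 = servings of kidney beans, x4 = servings of black beans, x5 = servings of kale.
min 0.56x1 + 0.89x2 + 0.84x3 + 0.64x4 + 1.23x5 s.t.:
  4x1 + 13x2 + 13x3 + 19x4 + 4x5 ≥ 27   (protein)
  34x1 + 5x2 + 32x3 + 53x4 + 9x5 ≥ 28   (carbohydrate)
  x1, x2, x3, x4, x5 ≥ 0.
The cheapest feasible vertex uses only black beans; brown rice, cottage cheese, kidney beans, kale are not used. Binding constraint: protein.
Optimal quantities: black beans = 1.421 servings.
Total cost: 0.64·1.421 = 0.90944.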